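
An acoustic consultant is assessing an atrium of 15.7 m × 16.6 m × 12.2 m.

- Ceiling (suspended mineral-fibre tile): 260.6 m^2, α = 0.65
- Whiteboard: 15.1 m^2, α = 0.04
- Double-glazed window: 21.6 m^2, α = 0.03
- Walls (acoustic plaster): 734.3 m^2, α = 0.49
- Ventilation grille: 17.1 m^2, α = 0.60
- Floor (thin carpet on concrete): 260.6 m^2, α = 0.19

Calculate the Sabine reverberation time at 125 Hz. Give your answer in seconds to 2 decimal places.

0.87 sec

Equivalent absorption area: A = 260.6*0.65 + 15.1*0.04 + 21.6*0.03 + 734.3*0.49 + 17.1*0.60 + 260.6*0.19 = 590.223 m^2.
V = 15.7·16.6·12.2 = 3179.564 m³.
Sabine: RT60 = 0.161 × 3179.564 / 590.223 = 0.87 s.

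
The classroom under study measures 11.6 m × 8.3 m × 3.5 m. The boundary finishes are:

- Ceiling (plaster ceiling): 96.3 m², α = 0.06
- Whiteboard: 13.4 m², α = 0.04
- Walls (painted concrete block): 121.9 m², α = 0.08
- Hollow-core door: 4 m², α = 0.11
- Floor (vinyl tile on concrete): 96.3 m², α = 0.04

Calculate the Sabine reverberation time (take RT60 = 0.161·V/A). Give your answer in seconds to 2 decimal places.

A = Σ Sᵢαᵢ = 96.3×0.06 + 13.4×0.04 + 121.9×0.08 + 4×0.11 + 96.3×0.04 = 20.358 sabins.
Room volume: 336.98 m³.
T = 0.161 V/A = 0.161·336.98/20.358 = 2.66 s.

2.66 sec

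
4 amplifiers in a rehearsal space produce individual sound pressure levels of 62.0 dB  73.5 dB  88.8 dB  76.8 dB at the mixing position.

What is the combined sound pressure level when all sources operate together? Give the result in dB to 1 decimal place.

89.2 dB

Converting to relative power and adding: 10^(62.0/10) + 10^(73.5/10) + 10^(88.8/10) + 10^(76.8/10) = 8.304e+08.
Back to dB: 10·log₁₀ Σ = 89.2 dB.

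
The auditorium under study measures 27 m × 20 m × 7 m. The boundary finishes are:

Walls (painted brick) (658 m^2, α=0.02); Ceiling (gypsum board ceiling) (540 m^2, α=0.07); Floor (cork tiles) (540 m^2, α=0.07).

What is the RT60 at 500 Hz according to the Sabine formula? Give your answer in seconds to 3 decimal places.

6.856 seconds

Equivalent absorption area: A = 658×0.02 + 540×0.07 + 540×0.07 = 88.760 m^2.
V = 27·20·7 = 3780 m³.
T = 0.161 V/A = 0.161·3780/88.760 = 6.856 s.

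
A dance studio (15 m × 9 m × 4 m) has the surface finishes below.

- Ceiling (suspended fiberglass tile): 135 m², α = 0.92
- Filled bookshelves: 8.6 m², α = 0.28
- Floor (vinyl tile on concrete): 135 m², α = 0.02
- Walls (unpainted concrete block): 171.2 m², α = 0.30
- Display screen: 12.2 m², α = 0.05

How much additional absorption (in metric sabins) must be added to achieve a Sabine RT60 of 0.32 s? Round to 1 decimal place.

90.4 sabins

Total absorption A₁ = 135·0.92 + 8.6·0.28 + 135·0.02 + 171.2·0.30 + 12.2·0.05
  = 124.200 + 2.408 + 2.700 + 51.360 + 0.610 = 181.278 m² sabins.
For T = 0.32 s, need A₂ = 0.161·V/T = 0.161·540/0.32 = 271.688 sabins.
Additional absorption ΔA = 271.688 − 181.278 = 90.4 sabins.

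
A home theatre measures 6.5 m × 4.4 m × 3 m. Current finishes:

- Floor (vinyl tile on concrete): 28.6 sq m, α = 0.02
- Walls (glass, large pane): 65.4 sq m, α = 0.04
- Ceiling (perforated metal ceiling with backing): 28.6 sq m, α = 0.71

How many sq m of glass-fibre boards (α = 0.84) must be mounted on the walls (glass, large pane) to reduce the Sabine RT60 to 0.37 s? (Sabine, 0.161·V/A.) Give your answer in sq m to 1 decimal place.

Summing Sᵢαᵢ: 0.572 + 2.616 + 20.306 → A₁ = 23.494 sabins.
Required A₂ = 0.161·85.8/0.37 = 37.335 sabins.
ΔA needed = 37.335 − 23.494 = 13.841 sabins.
Each sq m of panel replacing the walls (glass, large pane) adds (0.84 − 0.04) = 0.80 sabins.
Panel area = 13.841 / 0.80 = 17.3 sq m.

17.3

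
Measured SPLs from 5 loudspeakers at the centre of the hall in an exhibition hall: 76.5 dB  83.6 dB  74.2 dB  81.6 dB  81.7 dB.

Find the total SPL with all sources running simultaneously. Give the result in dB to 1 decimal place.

Converting to relative power and adding: 10^(76.5/10) + 10^(83.6/10) + 10^(74.2/10) + 10^(81.6/10) + 10^(81.7/10) = 5.925e+08.
L_total = 10·log₁₀(5.925e+08) = 87.7 dB.

87.7 dB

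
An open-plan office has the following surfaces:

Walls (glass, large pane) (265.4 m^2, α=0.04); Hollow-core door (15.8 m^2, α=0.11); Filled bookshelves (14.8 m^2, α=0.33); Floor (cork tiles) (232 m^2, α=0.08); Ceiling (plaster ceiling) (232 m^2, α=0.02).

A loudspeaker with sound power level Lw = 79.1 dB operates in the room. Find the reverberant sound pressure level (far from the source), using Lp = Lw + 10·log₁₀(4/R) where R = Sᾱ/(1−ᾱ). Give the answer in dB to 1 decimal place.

68.8 dB

A = 40.438 sabins; S = 760.0 m^2.
ᾱ = 0.0532, so room constant R = A/(1−ᾱ) = 42.710 m^2.
Lp = 79.1 + 10·log₁₀(4/42.710) = 79.1 + (-10.28) = 68.8 dB.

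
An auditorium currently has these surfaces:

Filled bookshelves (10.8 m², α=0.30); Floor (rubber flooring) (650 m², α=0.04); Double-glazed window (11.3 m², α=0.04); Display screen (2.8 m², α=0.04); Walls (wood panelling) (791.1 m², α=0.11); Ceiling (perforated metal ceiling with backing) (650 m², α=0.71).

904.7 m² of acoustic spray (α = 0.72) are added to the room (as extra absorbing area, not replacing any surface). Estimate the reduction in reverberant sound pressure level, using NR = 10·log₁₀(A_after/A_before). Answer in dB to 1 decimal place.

Total absorption A_before = 10.8·0.30 + 650·0.04 + 11.3·0.04 + 2.8·0.04 + 791.1·0.11 + 650·0.71
  = 3.240 + 26.000 + 0.452 + 0.112 + 87.021 + 461.500 = 578.325 m² sabins.
Added absorption = 904.7 × 0.72 = 651.384 sabins.
A_after = 578.325 + 651.384 = 1229.709 sabins.
Reduction = 10 log₁₀(A_after/A_before) = 10 log₁₀(2.1263) = 3.3 dB.

3.3 dB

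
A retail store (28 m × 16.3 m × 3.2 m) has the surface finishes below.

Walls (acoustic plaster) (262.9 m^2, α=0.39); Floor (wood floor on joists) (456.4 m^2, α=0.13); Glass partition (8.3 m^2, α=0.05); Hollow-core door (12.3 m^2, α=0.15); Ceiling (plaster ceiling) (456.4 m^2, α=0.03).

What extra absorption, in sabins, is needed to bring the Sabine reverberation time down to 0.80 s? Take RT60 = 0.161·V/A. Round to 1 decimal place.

Equivalent absorption area: A₁ = 262.9×0.39 + 456.4×0.13 + 8.3×0.05 + 12.3×0.15 + 456.4×0.03 = 177.815 m^2.
V = 1460.48 m³. Required absorption A₂ = 0.161 × 1460.48 / 0.80 = 293.922 sabins.
Additional absorption ΔA = 293.922 − 177.815 = 116.1 sabins.

116.1 sabins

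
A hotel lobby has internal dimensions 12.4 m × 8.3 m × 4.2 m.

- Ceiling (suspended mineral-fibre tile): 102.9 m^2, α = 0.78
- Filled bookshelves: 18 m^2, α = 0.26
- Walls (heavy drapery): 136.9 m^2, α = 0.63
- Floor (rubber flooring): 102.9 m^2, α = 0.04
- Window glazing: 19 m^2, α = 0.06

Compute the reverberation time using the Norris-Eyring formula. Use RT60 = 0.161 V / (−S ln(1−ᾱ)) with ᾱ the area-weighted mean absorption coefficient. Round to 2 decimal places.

Total surface area S = 102.9 + 18 + 136.9 + 102.9 + 19 = 379.7 m^2.
Absorption A = 102.9·0.78 + 18·0.26 + 136.9·0.63 + 102.9·0.04 + 19·0.06 = 176.445 sabins.
ᾱ = 176.445 / 379.7 = 0.4647.
Eyring denominator: −S ln(1−ᾱ) = 237.285.
V = 12.4 × 8.3 × 4.2 = 432.264 m³.
T = 0.161·V/[−S·ln(1−ᾱ)] = 0.161·432.264/237.285 = 0.29 s.

0.29 s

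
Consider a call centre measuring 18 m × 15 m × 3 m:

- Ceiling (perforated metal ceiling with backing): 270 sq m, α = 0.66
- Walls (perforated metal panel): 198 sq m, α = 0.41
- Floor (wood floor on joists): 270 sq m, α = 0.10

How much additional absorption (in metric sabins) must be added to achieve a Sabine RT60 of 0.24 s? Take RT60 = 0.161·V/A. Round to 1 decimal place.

257.0 sabins

A₁ = Σ Sᵢαᵢ = 270*0.66 + 198*0.41 + 270*0.10 = 286.380 sabins.
V = 810 m³. Required absorption A₂ = 0.161 × 810 / 0.24 = 543.375 sabins.
ΔA = A₂ − A₁ = 543.375 − 286.380 = 257.0 sabins.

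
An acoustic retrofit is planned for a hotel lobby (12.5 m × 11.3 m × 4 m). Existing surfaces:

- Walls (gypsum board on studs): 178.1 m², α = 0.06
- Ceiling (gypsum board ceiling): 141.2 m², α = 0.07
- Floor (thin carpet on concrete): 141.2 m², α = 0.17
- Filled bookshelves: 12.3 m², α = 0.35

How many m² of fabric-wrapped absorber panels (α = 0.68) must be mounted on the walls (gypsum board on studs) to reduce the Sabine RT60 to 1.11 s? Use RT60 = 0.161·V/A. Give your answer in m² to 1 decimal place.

53.3

Equivalent absorption area: A₁ = 178.1·0.06 + 141.2·0.07 + 141.2·0.17 + 12.3·0.35 = 48.879 m².
Required A₂ = 0.161·565/1.11 = 81.950 sabins.
ΔA needed = 81.950 − 48.879 = 33.071 sabins.
Net gain per m²: Δα = 0.68 − 0.06 = 0.62.
Panel area = 33.071 / 0.62 = 53.3 m².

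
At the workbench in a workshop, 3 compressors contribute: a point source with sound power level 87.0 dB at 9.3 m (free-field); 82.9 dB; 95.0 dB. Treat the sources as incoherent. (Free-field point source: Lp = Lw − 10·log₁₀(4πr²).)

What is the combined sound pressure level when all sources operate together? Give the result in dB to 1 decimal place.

Source at 9.3 m: Lp = 87.0 − 10·log₁₀(4π·9.3²) = 87.0 − 10·log₁₀(1086.865) = 56.6 dB.
Converting to relative power and adding: 10^(56.6/10) + 10^(82.9/10) + 10^(95.0/10) = 3.358e+09.
L_total = 10·log₁₀(3.358e+09) = 95.3 dB.

95.3 dB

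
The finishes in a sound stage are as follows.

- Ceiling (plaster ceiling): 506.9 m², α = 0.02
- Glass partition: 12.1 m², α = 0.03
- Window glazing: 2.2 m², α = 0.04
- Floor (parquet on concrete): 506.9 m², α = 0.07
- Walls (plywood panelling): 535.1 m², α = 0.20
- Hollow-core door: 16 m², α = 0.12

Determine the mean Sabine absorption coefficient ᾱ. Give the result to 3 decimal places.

0.098

S = Σ Sᵢ = 506.9 + 12.1 + 2.2 + 506.9 + 535.1 + 16 = 1579.2 m².
A = 506.9*0.02 + 12.1*0.03 + 2.2*0.04 + 506.9*0.07 + 535.1*0.20 + 16*0.12 = 155.012 sabins.
ᾱ = 155.012 / 1579.2 = 0.098.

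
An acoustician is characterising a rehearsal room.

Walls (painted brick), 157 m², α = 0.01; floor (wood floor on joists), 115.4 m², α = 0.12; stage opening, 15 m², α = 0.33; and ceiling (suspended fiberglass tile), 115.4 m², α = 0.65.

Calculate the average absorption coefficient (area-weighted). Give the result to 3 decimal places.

0.237

S = Σ Sᵢ = 157 + 115.4 + 15 + 115.4 = 402.8 m².
A = 157*0.01 + 115.4*0.12 + 15*0.33 + 115.4*0.65 = 95.378 sabins.
ᾱ = A/S = 0.237.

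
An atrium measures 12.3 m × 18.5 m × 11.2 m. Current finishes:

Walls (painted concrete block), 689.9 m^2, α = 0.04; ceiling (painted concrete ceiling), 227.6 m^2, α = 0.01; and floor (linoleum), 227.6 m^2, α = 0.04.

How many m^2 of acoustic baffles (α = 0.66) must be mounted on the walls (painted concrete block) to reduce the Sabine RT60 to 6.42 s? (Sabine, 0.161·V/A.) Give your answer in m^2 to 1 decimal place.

40.2

Equivalent absorption area: A₁ = 689.9*0.04 + 227.6*0.01 + 227.6*0.04 = 38.976 m^2.
Required A₂ = 0.161·2548.56/6.42 = 63.912 sabins.
ΔA needed = 63.912 − 38.976 = 24.936 sabins.
Net gain per m^2: Δα = 0.66 − 0.04 = 0.62.
Area = ΔA/Δα = 24.936/0.62 = 40.2 m^2.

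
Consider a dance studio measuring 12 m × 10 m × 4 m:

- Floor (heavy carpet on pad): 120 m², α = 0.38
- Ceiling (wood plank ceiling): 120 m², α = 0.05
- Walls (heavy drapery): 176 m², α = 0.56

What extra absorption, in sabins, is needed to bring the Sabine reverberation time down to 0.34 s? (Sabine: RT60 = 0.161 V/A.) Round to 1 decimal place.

77.1 sabins

Summing Sᵢαᵢ: 45.600 + 6.000 + 98.560 → A₁ = 150.160 sabins.
For T = 0.34 s, need A₂ = 0.161·V/T = 0.161·480/0.34 = 227.294 sabins.
Shortfall: 227.294 − 150.160 = 77.1 sabins.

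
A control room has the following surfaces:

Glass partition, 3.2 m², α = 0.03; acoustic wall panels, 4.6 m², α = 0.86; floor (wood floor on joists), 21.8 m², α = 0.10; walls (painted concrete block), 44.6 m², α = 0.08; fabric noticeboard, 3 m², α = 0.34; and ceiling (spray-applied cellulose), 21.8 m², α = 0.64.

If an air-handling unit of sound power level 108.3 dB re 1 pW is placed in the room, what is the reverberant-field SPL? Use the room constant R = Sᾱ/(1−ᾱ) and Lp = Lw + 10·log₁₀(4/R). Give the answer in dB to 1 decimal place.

A = 24.772 sabins; S = 99.0 m².
ᾱ = 0.2502, so room constant R = A/(1−ᾱ) = 33.038 m².
Lp = 108.3 + 10·log₁₀(4/33.038) = 108.3 + (-9.17) = 99.1 dB.

99.1 dB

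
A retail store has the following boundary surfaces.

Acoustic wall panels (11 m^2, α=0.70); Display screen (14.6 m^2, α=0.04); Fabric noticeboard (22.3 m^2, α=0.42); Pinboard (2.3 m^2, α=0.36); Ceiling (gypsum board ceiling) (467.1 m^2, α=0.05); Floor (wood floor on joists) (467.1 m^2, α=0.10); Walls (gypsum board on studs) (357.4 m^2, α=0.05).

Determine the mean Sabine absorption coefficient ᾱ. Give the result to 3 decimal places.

Total surface area S = 1341.8 m^2.
Σ(Sᵢαᵢ) = 11*0.70 + 14.6*0.04 + 22.3*0.42 + 2.3*0.36 + 467.1*0.05 + 467.1*0.10 + 357.4*0.05 = 106.413.
ᾱ = A/S = 0.079.

0.079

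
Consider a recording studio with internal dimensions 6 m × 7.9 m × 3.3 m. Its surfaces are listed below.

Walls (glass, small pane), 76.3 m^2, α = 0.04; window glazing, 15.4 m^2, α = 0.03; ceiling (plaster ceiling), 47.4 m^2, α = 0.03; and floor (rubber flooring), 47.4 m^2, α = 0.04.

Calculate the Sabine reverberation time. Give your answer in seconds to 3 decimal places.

3.686 s

Equivalent absorption area: A = 76.3·0.04 + 15.4·0.03 + 47.4·0.03 + 47.4·0.04 = 6.832 m^2.
Room volume: 156.42 m³.
T = 0.161 V/A = 0.161·156.42/6.832 = 3.686 s.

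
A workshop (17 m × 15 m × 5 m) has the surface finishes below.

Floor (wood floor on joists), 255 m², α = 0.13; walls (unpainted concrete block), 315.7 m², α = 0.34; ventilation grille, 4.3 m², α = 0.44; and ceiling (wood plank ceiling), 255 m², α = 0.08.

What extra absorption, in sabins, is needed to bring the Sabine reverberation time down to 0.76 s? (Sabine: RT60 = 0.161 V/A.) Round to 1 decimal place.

107.3 sabins

A₁ = Σ Sᵢαᵢ = 255×0.13 + 315.7×0.34 + 4.3×0.44 + 255×0.08 = 162.780 sabins.
V = 1275 m³. Required absorption A₂ = 0.161 × 1275 / 0.76 = 270.099 sabins.
ΔA = A₂ − A₁ = 270.099 − 162.780 = 107.3 sabins.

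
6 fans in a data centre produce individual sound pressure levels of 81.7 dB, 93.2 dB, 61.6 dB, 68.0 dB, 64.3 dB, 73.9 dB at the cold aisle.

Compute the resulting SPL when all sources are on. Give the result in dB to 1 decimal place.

93.6 dB

Converting to relative power and adding: 10^(81.7/10) + 10^(93.2/10) + 10^(61.6/10) + 10^(68.0/10) + 10^(64.3/10) + 10^(73.9/10) = 2.272e+09.
Back to dB: 10·log₁₀ Σ = 93.6 dB.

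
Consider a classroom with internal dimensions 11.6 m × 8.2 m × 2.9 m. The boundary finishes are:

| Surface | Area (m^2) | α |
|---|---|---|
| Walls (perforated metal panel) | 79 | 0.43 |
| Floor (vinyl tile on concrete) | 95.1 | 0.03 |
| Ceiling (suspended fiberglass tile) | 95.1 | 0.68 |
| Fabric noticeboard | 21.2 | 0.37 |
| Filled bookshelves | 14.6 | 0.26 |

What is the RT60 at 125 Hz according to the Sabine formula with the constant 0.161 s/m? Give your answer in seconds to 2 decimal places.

0.39 s

A = Σ Sᵢαᵢ = 79×0.43 + 95.1×0.03 + 95.1×0.68 + 21.2×0.37 + 14.6×0.26 = 113.131 sabins.
Room volume: 275.848 m³.
T = 0.161 V/A = 0.161·275.848/113.131 = 0.39 s.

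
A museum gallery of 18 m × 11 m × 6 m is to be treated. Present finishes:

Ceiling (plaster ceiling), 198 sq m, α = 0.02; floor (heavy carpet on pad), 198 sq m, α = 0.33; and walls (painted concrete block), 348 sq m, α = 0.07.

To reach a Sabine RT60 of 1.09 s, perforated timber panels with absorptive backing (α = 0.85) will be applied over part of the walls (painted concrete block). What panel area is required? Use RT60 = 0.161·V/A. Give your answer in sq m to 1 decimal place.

104.9

Summing Sᵢαᵢ: 3.960 + 65.340 + 24.360 → A₁ = 93.660 sabins.
Required A₂ = 0.161·1188/1.09 = 175.475 sabins.
ΔA needed = 175.475 − 93.660 = 81.815 sabins.
Each sq m of panel replacing the walls (painted concrete block) adds (0.85 − 0.07) = 0.78 sabins.
Area = ΔA/Δα = 81.815/0.78 = 104.9 sq m.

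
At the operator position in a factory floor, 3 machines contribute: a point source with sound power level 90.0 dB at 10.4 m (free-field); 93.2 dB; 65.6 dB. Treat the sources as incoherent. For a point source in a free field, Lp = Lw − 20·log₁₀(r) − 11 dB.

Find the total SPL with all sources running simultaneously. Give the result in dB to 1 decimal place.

Source at 10.4 m: Lp = 90.0 − 20·log₁₀(10.4) − 11 = 58.7 dB.
Σ 10^(Lᵢ/10) = 2.094e+09.
L_total = 10·log₁₀(2.094e+09) = 93.2 dB.

93.2 dB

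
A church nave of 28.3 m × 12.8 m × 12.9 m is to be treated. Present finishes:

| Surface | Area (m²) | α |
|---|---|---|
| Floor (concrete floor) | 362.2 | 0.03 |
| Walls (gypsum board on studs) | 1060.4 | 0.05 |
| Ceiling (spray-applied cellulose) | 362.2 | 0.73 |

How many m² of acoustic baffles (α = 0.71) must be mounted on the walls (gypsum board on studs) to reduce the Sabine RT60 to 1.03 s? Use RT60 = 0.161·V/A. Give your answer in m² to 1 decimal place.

A₁ = Σ Sᵢαᵢ = 362.2·0.03 + 1060.4·0.05 + 362.2·0.73 = 328.292 sabins.
Required A₂ = 0.161·4672.896/1.03 = 730.424 sabins.
Absorption to add: 730.424 − 328.292 = 402.132 sabins.
Each m² of panel replacing the walls (gypsum board on studs) adds (0.71 − 0.05) = 0.66 sabins.
Panel area = 402.132 / 0.66 = 609.3 m².

609.3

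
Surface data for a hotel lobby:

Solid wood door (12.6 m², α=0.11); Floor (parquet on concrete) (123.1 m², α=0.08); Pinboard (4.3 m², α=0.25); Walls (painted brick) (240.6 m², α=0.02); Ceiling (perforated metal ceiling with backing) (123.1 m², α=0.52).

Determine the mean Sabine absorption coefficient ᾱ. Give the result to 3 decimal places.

Total surface area S = 503.7 m².
Weighted sum Σ Sα = 81.133.
ᾱ = A/S = 0.161.

0.161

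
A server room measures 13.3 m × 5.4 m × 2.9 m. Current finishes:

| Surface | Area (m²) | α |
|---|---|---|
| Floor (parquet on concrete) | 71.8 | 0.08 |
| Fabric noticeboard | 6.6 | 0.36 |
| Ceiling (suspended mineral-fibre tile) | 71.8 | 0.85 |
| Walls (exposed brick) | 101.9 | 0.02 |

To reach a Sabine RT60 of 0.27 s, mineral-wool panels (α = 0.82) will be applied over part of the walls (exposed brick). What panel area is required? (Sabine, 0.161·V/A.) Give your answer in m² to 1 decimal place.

66.3

Total absorption A₁ = 71.8·0.08 + 6.6·0.36 + 71.8·0.85 + 101.9·0.02
  = 5.744 + 2.376 + 61.030 + 2.038 = 71.188 m² sabins.
Required A₂ = 0.161·208.278/0.27 = 124.195 sabins.
ΔA needed = 124.195 − 71.188 = 53.007 sabins.
Net gain per m²: Δα = 0.82 − 0.02 = 0.80.
Area = ΔA/Δα = 53.007/0.80 = 66.3 m².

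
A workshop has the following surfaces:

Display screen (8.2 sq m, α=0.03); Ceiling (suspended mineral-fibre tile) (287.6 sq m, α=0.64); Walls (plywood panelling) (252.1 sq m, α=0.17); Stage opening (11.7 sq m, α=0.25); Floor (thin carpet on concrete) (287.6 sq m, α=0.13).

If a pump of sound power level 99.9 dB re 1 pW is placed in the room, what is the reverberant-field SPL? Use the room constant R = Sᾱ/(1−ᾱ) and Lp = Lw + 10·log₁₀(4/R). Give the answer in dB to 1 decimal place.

80.0 dB

A = 267.480 sabins; S = 847.2 sq m.
ᾱ = 0.3157, so room constant R = A/(1−ᾱ) = 390.881 sq m.
Lp = Lw + 10 log₁₀(4/R) = 99.9 -19.90 = 80.0 dB.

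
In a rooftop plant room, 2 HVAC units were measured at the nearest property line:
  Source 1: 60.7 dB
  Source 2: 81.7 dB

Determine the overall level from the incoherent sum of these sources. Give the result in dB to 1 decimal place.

Σ 10^(Lᵢ/10) = 1.491e+08.
Back to dB: 10·log₁₀ Σ = 81.7 dB.

81.7 dB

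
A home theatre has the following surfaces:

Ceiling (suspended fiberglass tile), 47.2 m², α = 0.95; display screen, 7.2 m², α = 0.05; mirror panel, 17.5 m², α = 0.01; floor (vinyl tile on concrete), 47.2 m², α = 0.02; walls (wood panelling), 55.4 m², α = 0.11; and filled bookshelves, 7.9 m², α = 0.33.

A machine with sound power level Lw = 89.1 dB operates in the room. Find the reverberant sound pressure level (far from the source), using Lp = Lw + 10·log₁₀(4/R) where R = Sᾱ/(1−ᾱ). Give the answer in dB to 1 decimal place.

76.2 dB

A = 55.020 sabins; S = 182.4 m².
ᾱ = 55.020/182.4 = 0.3016; R = Sᾱ/(1−ᾱ) = 55.020/(1−0.3016) = 78.780 m².
Lp = 89.1 + 10·log₁₀(4/78.780) = 89.1 + (-12.94) = 76.2 dB.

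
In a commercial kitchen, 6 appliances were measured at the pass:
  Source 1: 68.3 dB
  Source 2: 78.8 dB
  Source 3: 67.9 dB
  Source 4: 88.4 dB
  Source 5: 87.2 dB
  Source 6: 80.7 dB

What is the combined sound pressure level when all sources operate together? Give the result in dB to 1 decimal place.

91.5 dB

Σ 10^(Lᵢ/10) = 1.423e+09.
Back to dB: 10·log₁₀ Σ = 91.5 dB.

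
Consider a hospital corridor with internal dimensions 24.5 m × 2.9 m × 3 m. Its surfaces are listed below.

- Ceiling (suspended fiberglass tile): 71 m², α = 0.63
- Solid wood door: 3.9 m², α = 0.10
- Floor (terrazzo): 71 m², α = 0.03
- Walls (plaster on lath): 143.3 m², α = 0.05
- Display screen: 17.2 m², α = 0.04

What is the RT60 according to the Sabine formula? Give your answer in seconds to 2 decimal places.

Total absorption A = 71·0.63 + 3.9·0.10 + 71·0.03 + 143.3·0.05 + 17.2·0.04
  = 44.730 + 0.390 + 2.130 + 7.165 + 0.688 = 55.103 m² sabins.
V = 24.5·2.9·3 = 213.15 m³.
RT60 = 0.161 · V / A = 0.161 × 213.15 / 55.103 = 0.62 s.

0.62 sec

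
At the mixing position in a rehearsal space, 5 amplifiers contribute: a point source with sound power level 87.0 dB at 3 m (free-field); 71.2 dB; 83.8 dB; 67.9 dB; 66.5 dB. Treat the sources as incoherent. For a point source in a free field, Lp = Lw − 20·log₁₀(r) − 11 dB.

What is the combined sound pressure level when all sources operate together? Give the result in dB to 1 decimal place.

84.3 dB

Source at 3 m: Lp = 87.0 − 20·log₁₀(3) − 11 = 66.5 dB.
Σ 10^(Lᵢ/10) = 2.682e+08.
L_total = 10·log₁₀(2.682e+08) = 84.3 dB.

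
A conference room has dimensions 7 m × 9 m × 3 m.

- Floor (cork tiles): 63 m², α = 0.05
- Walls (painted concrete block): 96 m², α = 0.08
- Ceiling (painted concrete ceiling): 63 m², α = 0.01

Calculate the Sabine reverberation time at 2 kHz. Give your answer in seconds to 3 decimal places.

2.655 s

A = Σ Sᵢαᵢ = 63*0.05 + 96*0.08 + 63*0.01 = 11.460 sabins.
Volume V = 7 × 9 × 3 = 189 m³.
RT60 = 0.161 · V / A = 0.161 × 189 / 11.460 = 2.655 s.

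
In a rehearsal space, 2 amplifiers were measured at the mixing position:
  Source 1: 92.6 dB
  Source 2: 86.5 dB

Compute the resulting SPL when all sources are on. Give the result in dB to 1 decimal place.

Sum in the linear (power) domain: Σ 10^(Lᵢ/10) = 10^(92.6/10) + 10^(86.5/10) = 2.266e+09.
Back to dB: 10·log₁₀ Σ = 93.6 dB.

93.6 dB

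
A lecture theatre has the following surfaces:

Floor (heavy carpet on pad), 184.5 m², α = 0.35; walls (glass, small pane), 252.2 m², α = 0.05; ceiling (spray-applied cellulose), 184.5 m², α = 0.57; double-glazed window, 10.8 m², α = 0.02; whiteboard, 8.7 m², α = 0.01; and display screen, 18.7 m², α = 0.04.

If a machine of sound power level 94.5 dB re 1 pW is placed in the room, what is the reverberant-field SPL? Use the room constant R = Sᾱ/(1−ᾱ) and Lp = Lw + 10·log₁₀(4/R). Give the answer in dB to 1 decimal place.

Σ(Sᵢαᵢ) = 184.5·0.35 + 252.2·0.05 + 184.5·0.57 + 10.8·0.02 + 8.7·0.01 + 18.7·0.04 = 183.401; total area S = 659.4 m².
ᾱ = 0.2781, so room constant R = A/(1−ᾱ) = 254.053 m².
Lp = Lw + 10 log₁₀(4/R) = 94.5 -18.03 = 76.5 dB.

76.5 dB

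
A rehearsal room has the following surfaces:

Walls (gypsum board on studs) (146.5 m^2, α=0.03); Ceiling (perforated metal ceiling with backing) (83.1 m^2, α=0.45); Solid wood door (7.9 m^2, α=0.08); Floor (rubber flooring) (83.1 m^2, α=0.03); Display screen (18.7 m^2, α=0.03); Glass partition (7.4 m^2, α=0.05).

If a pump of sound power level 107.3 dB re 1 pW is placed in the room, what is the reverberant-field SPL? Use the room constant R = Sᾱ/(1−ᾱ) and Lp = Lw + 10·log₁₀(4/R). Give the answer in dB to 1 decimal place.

96.1 dB

A = 45.846 sabins; S = 346.7 m^2.
ᾱ = 45.846/346.7 = 0.1322; R = Sᾱ/(1−ᾱ) = 45.846/(1−0.1322) = 52.830 m^2.
Lp = 107.3 + 10·log₁₀(4/52.830) = 107.3 + (-11.21) = 96.1 dB.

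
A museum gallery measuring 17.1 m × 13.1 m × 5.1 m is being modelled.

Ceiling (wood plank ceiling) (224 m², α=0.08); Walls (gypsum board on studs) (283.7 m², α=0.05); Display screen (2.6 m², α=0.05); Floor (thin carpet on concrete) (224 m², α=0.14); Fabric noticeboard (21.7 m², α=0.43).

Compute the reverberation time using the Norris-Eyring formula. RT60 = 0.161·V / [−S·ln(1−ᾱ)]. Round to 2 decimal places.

2.40 seconds

Total surface area S = 224 + 283.7 + 2.6 + 224 + 21.7 = 756.0 m².
Absorption A = 224·0.08 + 283.7·0.05 + 2.6·0.05 + 224·0.14 + 21.7·0.43 = 72.926 sabins.
ᾱ = 72.926 / 756.0 = 0.0965.
−S·ln(1−ᾱ) = −756.0 × ln(1 − 0.0965) = 76.718.
V = 17.1 × 13.1 × 5.1 = 1142.451 m³.
T = 0.161·V/[−S·ln(1−ᾱ)] = 0.161·1142.451/76.718 = 2.40 s.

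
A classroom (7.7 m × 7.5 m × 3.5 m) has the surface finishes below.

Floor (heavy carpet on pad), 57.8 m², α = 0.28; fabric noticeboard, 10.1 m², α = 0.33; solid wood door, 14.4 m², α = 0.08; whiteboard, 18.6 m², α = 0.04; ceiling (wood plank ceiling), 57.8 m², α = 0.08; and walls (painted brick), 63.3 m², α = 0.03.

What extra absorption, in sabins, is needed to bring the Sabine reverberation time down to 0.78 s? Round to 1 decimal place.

13.8 sabins

A₁ = Σ Sᵢαᵢ = 57.8·0.28 + 10.1·0.33 + 14.4·0.08 + 18.6·0.04 + 57.8·0.08 + 63.3·0.03 = 27.936 sabins.
Target A₂ = 0.161·202.125/0.78 = 41.721 sabins (V = 202.125 m³).
Additional absorption ΔA = 41.721 − 27.936 = 13.8 sabins.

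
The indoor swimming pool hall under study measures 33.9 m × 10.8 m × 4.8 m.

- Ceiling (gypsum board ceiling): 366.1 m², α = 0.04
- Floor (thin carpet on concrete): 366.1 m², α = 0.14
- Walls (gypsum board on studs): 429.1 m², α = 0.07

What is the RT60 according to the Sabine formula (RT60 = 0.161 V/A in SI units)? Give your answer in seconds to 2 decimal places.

2.95 seconds

Total absorption A = 366.1*0.04 + 366.1*0.14 + 429.1*0.07
  = 14.644 + 51.254 + 30.037 = 95.935 m² sabins.
Volume V = 33.9 × 10.8 × 4.8 = 1757.376 m³.
RT60 = 0.161 · V / A = 0.161 × 1757.376 / 95.935 = 2.95 s.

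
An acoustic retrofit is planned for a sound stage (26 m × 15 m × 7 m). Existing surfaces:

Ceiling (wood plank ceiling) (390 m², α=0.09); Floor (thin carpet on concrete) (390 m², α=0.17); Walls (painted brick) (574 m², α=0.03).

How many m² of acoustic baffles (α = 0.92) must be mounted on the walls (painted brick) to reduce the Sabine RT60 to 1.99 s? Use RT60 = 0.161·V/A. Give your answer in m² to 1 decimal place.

114.9

Equivalent absorption area: A₁ = 390×0.09 + 390×0.17 + 574×0.03 = 118.620 m².
Required A₂ = 0.161·2730/1.99 = 220.869 sabins.
ΔA needed = 220.869 − 118.620 = 102.249 sabins.
Net gain per m²: Δα = 0.92 − 0.03 = 0.89.
Panel area = 102.249 / 0.89 = 114.9 m².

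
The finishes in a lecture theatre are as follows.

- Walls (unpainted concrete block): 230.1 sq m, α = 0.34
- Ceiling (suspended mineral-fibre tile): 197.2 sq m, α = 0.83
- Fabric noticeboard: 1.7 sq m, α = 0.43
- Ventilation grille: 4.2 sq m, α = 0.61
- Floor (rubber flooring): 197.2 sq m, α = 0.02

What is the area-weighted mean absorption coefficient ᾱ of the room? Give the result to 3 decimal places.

0.395

S = Σ Sᵢ = 230.1 + 197.2 + 1.7 + 4.2 + 197.2 = 630.4 sq m.
A = 230.1×0.34 + 197.2×0.83 + 1.7×0.43 + 4.2×0.61 + 197.2×0.02 = 249.147 sabins.
ᾱ = 249.147 / 630.4 = 0.395.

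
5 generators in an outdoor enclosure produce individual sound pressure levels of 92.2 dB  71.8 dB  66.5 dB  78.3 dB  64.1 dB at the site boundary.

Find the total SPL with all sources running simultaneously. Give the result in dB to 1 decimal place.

92.4 dB

Sum in the linear (power) domain: Σ 10^(Lᵢ/10) = 10^(92.2/10) + 10^(71.8/10) + 10^(66.5/10) + 10^(78.3/10) + 10^(64.1/10) = 1.749e+09.
Combined level = 10 log₁₀(1.749e+09) = 92.4 dB.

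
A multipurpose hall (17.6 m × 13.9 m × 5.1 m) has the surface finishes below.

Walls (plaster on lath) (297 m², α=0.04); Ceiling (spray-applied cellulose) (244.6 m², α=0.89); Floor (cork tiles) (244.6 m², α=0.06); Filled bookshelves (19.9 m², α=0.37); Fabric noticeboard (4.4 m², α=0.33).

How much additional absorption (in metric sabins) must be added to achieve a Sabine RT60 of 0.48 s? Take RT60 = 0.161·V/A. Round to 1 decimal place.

165.4 sabins

A₁ = Σ Sᵢαᵢ = 297·0.04 + 244.6·0.89 + 244.6·0.06 + 19.9·0.37 + 4.4·0.33 = 253.065 sabins.
V = 1247.664 m³. Required absorption A₂ = 0.161 × 1247.664 / 0.48 = 418.487 sabins.
Shortfall: 418.487 − 253.065 = 165.4 sabins.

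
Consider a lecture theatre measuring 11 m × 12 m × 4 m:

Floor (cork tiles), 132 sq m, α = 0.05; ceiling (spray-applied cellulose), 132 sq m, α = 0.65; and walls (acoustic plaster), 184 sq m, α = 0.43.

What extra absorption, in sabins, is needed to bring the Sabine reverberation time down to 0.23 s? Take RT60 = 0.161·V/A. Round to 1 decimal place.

Total absorption A₁ = 132·0.05 + 132·0.65 + 184·0.43
  = 6.600 + 85.800 + 79.120 = 171.520 sq m sabins.
For T = 0.23 s, need A₂ = 0.161·V/T = 0.161·528/0.23 = 369.600 sabins.
Additional absorption ΔA = 369.600 − 171.520 = 198.1 sabins.

198.1 sabins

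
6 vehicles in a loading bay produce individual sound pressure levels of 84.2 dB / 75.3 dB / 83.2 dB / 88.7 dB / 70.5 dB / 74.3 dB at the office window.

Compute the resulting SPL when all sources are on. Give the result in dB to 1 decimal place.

Sum in the linear (power) domain: Σ 10^(Lᵢ/10) = 10^(84.2/10) + 10^(75.3/10) + 10^(83.2/10) + 10^(88.7/10) + 10^(70.5/10) + 10^(74.3/10) = 1.285e+09.
L_total = 10·log₁₀(1.285e+09) = 91.1 dB.

91.1 dB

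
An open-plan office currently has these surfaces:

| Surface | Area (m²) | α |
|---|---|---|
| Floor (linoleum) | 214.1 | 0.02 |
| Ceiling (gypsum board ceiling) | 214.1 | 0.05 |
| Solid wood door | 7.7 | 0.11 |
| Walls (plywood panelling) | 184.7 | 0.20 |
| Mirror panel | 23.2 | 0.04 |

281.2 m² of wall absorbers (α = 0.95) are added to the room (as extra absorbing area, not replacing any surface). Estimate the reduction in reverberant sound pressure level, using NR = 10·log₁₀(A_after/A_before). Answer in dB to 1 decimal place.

7.8 dB

A_before = Σ Sᵢαᵢ = 214.1·0.02 + 214.1·0.05 + 7.7·0.11 + 184.7·0.20 + 23.2·0.04 = 53.702 sabins.
Treatment contributes 281.2·0.95 = 267.140 sabins.
New total A_after = 320.842 sabins.
Reduction = 10 log₁₀(A_after/A_before) = 10 log₁₀(5.9745) = 7.8 dB.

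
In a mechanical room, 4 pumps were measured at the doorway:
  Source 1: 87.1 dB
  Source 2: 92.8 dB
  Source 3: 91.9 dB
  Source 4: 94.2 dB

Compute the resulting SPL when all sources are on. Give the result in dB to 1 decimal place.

Sum in the linear (power) domain: Σ 10^(Lᵢ/10) = 10^(87.1/10) + 10^(92.8/10) + 10^(91.9/10) + 10^(94.2/10) = 6.597e+09.
L_total = 10·log₁₀(6.597e+09) = 98.2 dB.

98.2 dB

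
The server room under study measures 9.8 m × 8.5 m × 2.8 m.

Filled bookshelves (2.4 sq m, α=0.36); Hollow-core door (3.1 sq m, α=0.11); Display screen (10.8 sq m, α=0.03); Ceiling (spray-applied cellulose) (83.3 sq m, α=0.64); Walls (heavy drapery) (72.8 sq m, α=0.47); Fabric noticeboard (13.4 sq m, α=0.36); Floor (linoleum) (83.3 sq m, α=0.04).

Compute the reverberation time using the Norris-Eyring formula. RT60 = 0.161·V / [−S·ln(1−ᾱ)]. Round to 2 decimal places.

0.31 sec

Total surface area S = 2.4 + 3.1 + 10.8 + 83.3 + 72.8 + 13.4 + 83.3 = 269.1 sq m.
Σ(Sᵢαᵢ) = 2.4·0.36 + 3.1·0.11 + 10.8·0.03 + 83.3·0.64 + 72.8·0.47 + 13.4·0.36 + 83.3·0.04 = 97.213.
ᾱ = 97.213 / 269.1 = 0.3613.
Eyring denominator: −S ln(1−ᾱ) = 120.643.
V = 9.8 × 8.5 × 2.8 = 233.24 m³.
RT60 = 0.161 × 233.24 / 120.643 = 0.31 s.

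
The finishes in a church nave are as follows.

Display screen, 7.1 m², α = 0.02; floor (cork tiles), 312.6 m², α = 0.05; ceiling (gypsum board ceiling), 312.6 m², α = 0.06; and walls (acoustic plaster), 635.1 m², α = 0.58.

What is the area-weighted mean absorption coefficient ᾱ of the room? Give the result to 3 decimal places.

S = Σ Sᵢ = 7.1 + 312.6 + 312.6 + 635.1 = 1267.4 m².
A = 7.1*0.02 + 312.6*0.05 + 312.6*0.06 + 635.1*0.58 = 402.886 sabins.
ᾱ = 402.886 / 1267.4 = 0.318.

0.318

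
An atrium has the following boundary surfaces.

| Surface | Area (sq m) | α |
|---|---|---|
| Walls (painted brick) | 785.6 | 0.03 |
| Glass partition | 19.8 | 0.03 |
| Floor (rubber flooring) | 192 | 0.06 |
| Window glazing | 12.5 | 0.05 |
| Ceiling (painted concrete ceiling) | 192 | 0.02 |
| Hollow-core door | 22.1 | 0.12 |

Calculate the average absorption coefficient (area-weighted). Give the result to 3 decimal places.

0.035

S = Σ Sᵢ = 785.6 + 19.8 + 192 + 12.5 + 192 + 22.1 = 1224.0 sq m.
Weighted sum Σ Sα = 42.799.
ᾱ = A/S = 0.035.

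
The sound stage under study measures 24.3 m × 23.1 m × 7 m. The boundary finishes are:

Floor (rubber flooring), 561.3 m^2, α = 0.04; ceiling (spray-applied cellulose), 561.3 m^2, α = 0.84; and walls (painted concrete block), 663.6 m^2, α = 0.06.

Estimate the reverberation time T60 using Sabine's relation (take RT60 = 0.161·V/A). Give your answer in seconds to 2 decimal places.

1.19 s

Equivalent absorption area: A = 561.3*0.04 + 561.3*0.84 + 663.6*0.06 = 533.760 m^2.
Volume V = 24.3 × 23.1 × 7 = 3929.31 m³.
T = 0.161 V/A = 0.161·3929.31/533.760 = 1.19 s.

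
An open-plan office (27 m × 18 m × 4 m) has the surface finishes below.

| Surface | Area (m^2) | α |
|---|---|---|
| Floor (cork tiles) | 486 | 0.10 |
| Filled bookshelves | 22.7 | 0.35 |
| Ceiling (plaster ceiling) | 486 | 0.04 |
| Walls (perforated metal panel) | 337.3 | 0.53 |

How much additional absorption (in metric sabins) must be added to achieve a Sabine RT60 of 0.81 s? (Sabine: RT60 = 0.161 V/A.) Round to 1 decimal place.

131.6 sabins

Equivalent absorption area: A₁ = 486·0.10 + 22.7·0.35 + 486·0.04 + 337.3·0.53 = 254.754 m^2.
V = 1944 m³. Required absorption A₂ = 0.161 × 1944 / 0.81 = 386.400 sabins.
ΔA = A₂ − A₁ = 386.400 − 254.754 = 131.6 sabins.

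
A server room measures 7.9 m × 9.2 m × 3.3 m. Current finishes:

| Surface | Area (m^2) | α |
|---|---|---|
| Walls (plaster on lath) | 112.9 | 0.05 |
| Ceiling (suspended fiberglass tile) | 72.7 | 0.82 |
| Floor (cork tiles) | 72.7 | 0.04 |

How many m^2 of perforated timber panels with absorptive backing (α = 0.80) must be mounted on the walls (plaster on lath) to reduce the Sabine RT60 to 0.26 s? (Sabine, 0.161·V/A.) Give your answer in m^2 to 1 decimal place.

Equivalent absorption area: A₁ = 112.9×0.05 + 72.7×0.82 + 72.7×0.04 = 68.167 m^2.
V = 239.844 m³. Target absorption A₂ = 0.161 × 239.844 / 0.26 = 148.519 sabins.
ΔA needed = 148.519 − 68.167 = 80.352 sabins.
Each m^2 of panel replacing the walls (plaster on lath) adds (0.80 − 0.05) = 0.75 sabins.
Panel area = 80.352 / 0.75 = 107.1 m^2.

107.1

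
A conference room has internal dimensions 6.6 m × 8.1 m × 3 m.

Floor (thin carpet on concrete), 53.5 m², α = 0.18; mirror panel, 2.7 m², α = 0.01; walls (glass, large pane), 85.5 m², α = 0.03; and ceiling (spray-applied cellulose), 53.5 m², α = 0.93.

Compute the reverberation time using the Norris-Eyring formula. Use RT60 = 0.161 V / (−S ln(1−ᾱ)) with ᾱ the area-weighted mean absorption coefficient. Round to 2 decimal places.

0.35 sec

S = Σ Sᵢ = 195.2 m².
Σ(Sᵢαᵢ) = 53.5×0.18 + 2.7×0.01 + 85.5×0.03 + 53.5×0.93 = 61.977.
Mean coefficient ᾱ = A/S = 0.3175.
−S·ln(1−ᾱ) = −195.2 × ln(1 − 0.3175) = 74.565.
V = 6.6 × 8.1 × 3 = 160.38 m³.
RT60 = 0.161 × 160.38 / 74.565 = 0.35 s.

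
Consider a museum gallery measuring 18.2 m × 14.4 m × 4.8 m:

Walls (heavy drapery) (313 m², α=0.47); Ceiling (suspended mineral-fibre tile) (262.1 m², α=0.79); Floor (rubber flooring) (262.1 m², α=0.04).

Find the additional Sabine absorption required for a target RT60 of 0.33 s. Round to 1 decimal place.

Total absorption A₁ = 313·0.47 + 262.1·0.79 + 262.1·0.04
  = 147.110 + 207.059 + 10.484 = 364.653 m² sabins.
Target A₂ = 0.161·1257.984/0.33 = 613.744 sabins (V = 1257.984 m³).
Shortfall: 613.744 − 364.653 = 249.1 sabins.

249.1 sabins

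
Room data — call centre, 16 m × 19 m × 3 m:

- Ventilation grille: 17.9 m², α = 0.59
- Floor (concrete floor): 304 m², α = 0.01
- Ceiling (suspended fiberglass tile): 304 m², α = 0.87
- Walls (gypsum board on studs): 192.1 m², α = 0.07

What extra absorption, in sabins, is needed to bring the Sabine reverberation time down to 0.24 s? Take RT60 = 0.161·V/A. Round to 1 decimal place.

320.3 sabins

Equivalent absorption area: A₁ = 17.9*0.59 + 304*0.01 + 304*0.87 + 192.1*0.07 = 291.528 m².
For T = 0.24 s, need A₂ = 0.161·V/T = 0.161·912/0.24 = 611.800 sabins.
ΔA = A₂ − A₁ = 611.800 − 291.528 = 320.3 sabins.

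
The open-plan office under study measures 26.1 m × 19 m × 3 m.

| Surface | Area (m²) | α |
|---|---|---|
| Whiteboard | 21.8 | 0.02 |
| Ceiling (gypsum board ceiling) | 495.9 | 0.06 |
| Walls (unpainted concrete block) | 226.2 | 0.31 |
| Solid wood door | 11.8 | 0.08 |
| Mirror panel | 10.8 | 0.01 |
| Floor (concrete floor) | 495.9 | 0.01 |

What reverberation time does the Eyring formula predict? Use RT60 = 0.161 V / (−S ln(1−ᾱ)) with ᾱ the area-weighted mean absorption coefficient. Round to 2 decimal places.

S = Σ Sᵢ = 1262.4 m².
Σ(Sᵢαᵢ) = 21.8×0.02 + 495.9×0.06 + 226.2×0.31 + 11.8×0.08 + 10.8×0.01 + 495.9×0.01 = 106.323.
ᾱ = 106.323 / 1262.4 = 0.0842.
Eyring denominator: −S ln(1−ᾱ) = 111.037.
V = 26.1 × 19 × 3 = 1487.7 m³.
RT60 = 0.161 × 1487.7 / 111.037 = 2.16 s.

2.16 sec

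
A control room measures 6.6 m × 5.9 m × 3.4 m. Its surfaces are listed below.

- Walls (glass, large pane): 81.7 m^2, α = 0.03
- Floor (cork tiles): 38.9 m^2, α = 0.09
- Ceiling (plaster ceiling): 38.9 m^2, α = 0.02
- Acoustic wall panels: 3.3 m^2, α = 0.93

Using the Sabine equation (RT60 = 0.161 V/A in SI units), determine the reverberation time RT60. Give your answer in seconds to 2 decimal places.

2.18 s

A = Σ Sᵢαᵢ = 81.7·0.03 + 38.9·0.09 + 38.9·0.02 + 3.3·0.93 = 9.799 sabins.
V = 6.6·5.9·3.4 = 132.396 m³.
Sabine: RT60 = 0.161 × 132.396 / 9.799 = 2.18 s.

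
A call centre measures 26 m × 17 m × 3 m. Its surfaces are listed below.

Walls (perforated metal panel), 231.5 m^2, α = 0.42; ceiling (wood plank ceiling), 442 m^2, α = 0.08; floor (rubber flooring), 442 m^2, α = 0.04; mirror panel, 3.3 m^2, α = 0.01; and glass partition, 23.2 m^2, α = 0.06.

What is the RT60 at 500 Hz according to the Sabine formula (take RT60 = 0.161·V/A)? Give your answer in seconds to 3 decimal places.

A = Σ Sᵢαᵢ = 231.5*0.42 + 442*0.08 + 442*0.04 + 3.3*0.01 + 23.2*0.06 = 151.695 sabins.
Volume V = 26 × 17 × 3 = 1326 m³.
T = 0.161 V/A = 0.161·1326/151.695 = 1.407 s.

1.407 s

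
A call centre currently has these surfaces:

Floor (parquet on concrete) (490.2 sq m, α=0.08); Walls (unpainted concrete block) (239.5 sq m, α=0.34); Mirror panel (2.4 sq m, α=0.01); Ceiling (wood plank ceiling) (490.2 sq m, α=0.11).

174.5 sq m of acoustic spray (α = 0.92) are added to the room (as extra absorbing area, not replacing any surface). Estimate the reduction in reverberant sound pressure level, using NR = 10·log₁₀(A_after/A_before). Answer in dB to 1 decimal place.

A_before = Σ Sᵢαᵢ = 490.2*0.08 + 239.5*0.34 + 2.4*0.01 + 490.2*0.11 = 174.592 sabins.
Treatment contributes 174.5·0.92 = 160.540 sabins.
New total A_after = 335.132 sabins.
NR = 10·log₁₀(335.132/174.592) = 2.8 dB.

2.8 dB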